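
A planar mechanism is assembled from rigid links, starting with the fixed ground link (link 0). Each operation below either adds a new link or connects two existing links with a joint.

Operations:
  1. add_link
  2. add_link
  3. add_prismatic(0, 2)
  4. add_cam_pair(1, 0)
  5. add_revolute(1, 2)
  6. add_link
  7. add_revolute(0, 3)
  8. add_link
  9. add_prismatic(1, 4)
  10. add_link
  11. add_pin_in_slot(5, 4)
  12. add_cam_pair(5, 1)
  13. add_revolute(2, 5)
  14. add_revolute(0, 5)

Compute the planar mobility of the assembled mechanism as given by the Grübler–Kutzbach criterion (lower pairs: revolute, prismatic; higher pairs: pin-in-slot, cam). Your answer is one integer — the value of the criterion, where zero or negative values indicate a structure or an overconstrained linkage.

ground; <1,0,0>
#1 <2,0,0>
#2 <3,0,0>
P:0↔2 J1 <3,1,0>
C:1↔0 J2 <3,1,1>
R:1↔2 J1 <3,2,1>
#3 <4,2,1>
R:0↔3 J1 <4,3,1>
#4 <5,3,1>
P:1↔4 J1 <5,4,1>
#5 <6,4,1>
PS:5↔4 J2 <6,4,2>
C:5↔1 J2 <6,4,3>
R:2↔5 J1 <6,5,3>
R:0↔5 J1 <6,6,3>
3×5 − 2×6 − 1×3 = 0

M = 0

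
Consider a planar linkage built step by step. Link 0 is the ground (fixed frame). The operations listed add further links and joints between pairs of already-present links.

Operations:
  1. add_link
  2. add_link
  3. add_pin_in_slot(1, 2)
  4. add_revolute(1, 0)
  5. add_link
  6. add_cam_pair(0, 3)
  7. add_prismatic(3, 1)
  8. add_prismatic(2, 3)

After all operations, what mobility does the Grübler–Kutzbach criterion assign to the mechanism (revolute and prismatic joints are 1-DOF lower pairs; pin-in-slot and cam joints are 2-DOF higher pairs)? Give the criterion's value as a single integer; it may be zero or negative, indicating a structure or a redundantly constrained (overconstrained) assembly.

(L,J1,J2)=(1,0,0); link0 fixed
link1: (2,0,0)
link2: (3,0,0)
PS 1-2 [J2]: (3,0,1)
R 1-0 [J1]: (3,1,1)
link3: (4,1,1)
C 0-3 [J2]: (4,1,2)
P 3-1 [J1]: (4,2,2)
P 2-3 [J1]: (4,3,2)
Grübler: 3·3 − 2·3 − 2 = 1

M = 1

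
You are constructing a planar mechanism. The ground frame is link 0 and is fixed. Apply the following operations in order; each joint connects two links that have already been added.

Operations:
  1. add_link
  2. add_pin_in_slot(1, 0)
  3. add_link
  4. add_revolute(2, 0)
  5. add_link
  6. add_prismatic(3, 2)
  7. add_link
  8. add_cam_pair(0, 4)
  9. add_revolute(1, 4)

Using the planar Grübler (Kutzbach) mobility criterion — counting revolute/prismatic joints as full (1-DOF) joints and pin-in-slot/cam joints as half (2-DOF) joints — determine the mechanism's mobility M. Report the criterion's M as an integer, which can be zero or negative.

ground; <1,0,0>
#1 <2,0,0>
PS:1↔0 J2 <2,0,1>
#2 <3,0,1>
R:2↔0 J1 <3,1,1>
#3 <4,1,1>
P:3↔2 J1 <4,2,1>
#4 <5,2,1>
C:0↔4 J2 <5,2,2>
R:1↔4 J1 <5,3,2>
3×4 − 2×3 − 1×2 = 4

M = 4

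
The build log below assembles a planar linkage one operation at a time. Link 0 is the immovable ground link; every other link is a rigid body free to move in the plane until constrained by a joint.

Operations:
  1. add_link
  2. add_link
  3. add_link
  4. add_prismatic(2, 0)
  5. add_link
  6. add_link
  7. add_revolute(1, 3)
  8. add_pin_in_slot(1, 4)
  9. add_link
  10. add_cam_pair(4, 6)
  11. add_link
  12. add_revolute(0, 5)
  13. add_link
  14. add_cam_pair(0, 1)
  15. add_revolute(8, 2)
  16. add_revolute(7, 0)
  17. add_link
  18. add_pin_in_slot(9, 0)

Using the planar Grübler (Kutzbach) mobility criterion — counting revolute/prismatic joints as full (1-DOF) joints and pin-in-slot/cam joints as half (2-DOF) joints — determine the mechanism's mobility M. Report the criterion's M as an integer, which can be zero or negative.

M = 13

L=1 J1=0 J2=0
add link → L=2 J1=0 J2=0
add link → L=3 J1=0 J2=0
add link → L=4 J1=0 J2=0
P@2,0 dof=1 J1 → L=4 J1=1 J2=0
add link → L=5 J1=1 J2=0
add link → L=6 J1=1 J2=0
R@1,3 dof=1 J1 → L=6 J1=2 J2=0
PS@1,4 dof=2 J2 → L=6 J1=2 J2=1
add link → L=7 J1=2 J2=1
C@4,6 dof=2 J2 → L=7 J1=2 J2=2
add link → L=8 J1=2 J2=2
R@0,5 dof=1 J1 → L=8 J1=3 J2=2
add link → L=9 J1=3 J2=2
C@0,1 dof=2 J2 → L=9 J1=3 J2=3
R@8,2 dof=1 J1 → L=9 J1=4 J2=3
R@7,0 dof=1 J1 → L=9 J1=5 J2=3
add link → L=10 J1=5 J2=3
PS@9,0 dof=2 J2 → L=10 J1=5 J2=4
M=3(L−1)−2J1−J2=3·9−2·5−4=13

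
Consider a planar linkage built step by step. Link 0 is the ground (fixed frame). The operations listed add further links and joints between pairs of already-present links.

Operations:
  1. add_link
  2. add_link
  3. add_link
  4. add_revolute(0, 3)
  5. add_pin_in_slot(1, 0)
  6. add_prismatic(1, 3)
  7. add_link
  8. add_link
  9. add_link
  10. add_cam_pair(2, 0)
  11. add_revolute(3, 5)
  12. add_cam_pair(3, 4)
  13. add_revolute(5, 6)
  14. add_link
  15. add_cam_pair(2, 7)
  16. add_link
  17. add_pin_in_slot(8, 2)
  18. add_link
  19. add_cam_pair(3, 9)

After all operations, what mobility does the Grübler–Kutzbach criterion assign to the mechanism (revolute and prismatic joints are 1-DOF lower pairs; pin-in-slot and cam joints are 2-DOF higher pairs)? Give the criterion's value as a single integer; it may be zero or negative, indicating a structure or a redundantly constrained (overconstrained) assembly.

M = 13

L=1 J1=0 J2=0
add link → L=2 J1=0 J2=0
add link → L=3 J1=0 J2=0
add link → L=4 J1=0 J2=0
R@0,3 dof=1 J1 → L=4 J1=1 J2=0
PS@1,0 dof=2 J2 → L=4 J1=1 J2=1
P@1,3 dof=1 J1 → L=4 J1=2 J2=1
add link → L=5 J1=2 J2=1
add link → L=6 J1=2 J2=1
add link → L=7 J1=2 J2=1
C@2,0 dof=2 J2 → L=7 J1=2 J2=2
R@3,5 dof=1 J1 → L=7 J1=3 J2=2
C@3,4 dof=2 J2 → L=7 J1=3 J2=3
R@5,6 dof=1 J1 → L=7 J1=4 J2=3
add link → L=8 J1=4 J2=3
C@2,7 dof=2 J2 → L=8 J1=4 J2=4
add link → L=9 J1=4 J2=4
PS@8,2 dof=2 J2 → L=9 J1=4 J2=5
add link → L=10 J1=4 J2=5
C@3,9 dof=2 J2 → L=10 J1=4 J2=6
M=3(L−1)−2J1−J2=3·9−2·4−6=13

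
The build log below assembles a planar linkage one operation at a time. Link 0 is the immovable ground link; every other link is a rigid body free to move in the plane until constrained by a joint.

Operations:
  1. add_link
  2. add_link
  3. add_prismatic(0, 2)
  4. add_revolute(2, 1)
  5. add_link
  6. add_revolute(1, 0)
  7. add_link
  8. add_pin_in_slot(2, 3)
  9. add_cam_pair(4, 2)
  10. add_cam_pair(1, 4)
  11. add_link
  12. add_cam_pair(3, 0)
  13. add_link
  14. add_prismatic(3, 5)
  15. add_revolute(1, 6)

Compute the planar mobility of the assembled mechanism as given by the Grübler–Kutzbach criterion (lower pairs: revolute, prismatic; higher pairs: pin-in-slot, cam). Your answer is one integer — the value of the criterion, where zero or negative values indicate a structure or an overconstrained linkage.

M = 4

link 0 = ground. State L|J1|J2 = 1|0|0
+link1  2|0|0
+link2  3|0|0
P(0,2) f=1→J1  3|1|0
R(2,1) f=1→J1  3|2|0
+link3  4|2|0
R(1,0) f=1→J1  4|3|0
+link4  5|3|0
PS(2,3) f=2→J2  5|3|1
C(4,2) f=2→J2  5|3|2
C(1,4) f=2→J2  5|3|3
+link5  6|3|3
C(3,0) f=2→J2  6|3|4
+link6  7|3|4
P(3,5) f=1→J1  7|4|4
R(1,6) f=1→J1  7|5|4
M = 3(7−1)−2·5−4 = 18−10−4 = 4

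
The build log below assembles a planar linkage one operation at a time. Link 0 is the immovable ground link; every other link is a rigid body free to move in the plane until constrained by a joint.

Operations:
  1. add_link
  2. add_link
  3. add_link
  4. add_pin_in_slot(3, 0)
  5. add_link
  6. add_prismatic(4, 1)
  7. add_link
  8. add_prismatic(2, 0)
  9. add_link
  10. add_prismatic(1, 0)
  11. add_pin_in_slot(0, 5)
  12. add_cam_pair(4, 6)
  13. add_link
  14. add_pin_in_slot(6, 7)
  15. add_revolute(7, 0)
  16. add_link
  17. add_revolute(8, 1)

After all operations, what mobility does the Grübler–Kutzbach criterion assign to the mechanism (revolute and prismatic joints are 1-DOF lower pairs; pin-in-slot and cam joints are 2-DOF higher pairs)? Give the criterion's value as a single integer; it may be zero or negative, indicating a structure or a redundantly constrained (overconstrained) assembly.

link 0 = ground. State L|J1|J2 = 1|0|0
+link1  2|0|0
+link2  3|0|0
+link3  4|0|0
PS(3,0) f=2→J2  4|0|1
+link4  5|0|1
P(4,1) f=1→J1  5|1|1
+link5  6|1|1
P(2,0) f=1→J1  6|2|1
+link6  7|2|1
P(1,0) f=1→J1  7|3|1
PS(0,5) f=2→J2  7|3|2
C(4,6) f=2→J2  7|3|3
+link7  8|3|3
PS(6,7) f=2→J2  8|3|4
R(7,0) f=1→J1  8|4|4
+link8  9|4|4
R(8,1) f=1→J1  9|5|4
M = 3(9−1)−2·5−4 = 24−10−4 = 10

M = 10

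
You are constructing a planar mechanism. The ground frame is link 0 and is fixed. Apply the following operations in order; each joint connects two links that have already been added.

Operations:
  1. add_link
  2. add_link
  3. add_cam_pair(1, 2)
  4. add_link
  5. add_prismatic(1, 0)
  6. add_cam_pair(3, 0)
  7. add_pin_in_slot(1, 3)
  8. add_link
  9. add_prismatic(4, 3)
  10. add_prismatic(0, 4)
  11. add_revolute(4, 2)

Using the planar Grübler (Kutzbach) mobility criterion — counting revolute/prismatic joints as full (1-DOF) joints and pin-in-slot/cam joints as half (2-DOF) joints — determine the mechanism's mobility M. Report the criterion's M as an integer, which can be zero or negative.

M = 1

L=1 J1=0 J2=0
add link → L=2 J1=0 J2=0
add link → L=3 J1=0 J2=0
C@1,2 dof=2 J2 → L=3 J1=0 J2=1
add link → L=4 J1=0 J2=1
P@1,0 dof=1 J1 → L=4 J1=1 J2=1
C@3,0 dof=2 J2 → L=4 J1=1 J2=2
PS@1,3 dof=2 J2 → L=4 J1=1 J2=3
add link → L=5 J1=1 J2=3
P@4,3 dof=1 J1 → L=5 J1=2 J2=3
P@0,4 dof=1 J1 → L=5 J1=3 J2=3
R@4,2 dof=1 J1 → L=5 J1=4 J2=3
M=3(L−1)−2J1−J2=3·4−2·4−3=1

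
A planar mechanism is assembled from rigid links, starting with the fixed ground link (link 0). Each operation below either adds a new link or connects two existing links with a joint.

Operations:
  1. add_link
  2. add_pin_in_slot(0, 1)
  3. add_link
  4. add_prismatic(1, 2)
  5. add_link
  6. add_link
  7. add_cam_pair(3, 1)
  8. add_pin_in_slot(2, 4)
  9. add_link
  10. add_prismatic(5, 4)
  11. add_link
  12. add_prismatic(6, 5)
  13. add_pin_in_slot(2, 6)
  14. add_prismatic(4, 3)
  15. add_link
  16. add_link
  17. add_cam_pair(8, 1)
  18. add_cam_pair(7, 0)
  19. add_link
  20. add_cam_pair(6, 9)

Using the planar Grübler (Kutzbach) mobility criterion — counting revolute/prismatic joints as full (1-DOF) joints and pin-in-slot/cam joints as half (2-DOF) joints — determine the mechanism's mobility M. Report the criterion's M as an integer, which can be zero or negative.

L=1 J1=0 J2=0
add link → L=2 J1=0 J2=0
PS@0,1 dof=2 J2 → L=2 J1=0 J2=1
add link → L=3 J1=0 J2=1
P@1,2 dof=1 J1 → L=3 J1=1 J2=1
add link → L=4 J1=1 J2=1
add link → L=5 J1=1 J2=1
C@3,1 dof=2 J2 → L=5 J1=1 J2=2
PS@2,4 dof=2 J2 → L=5 J1=1 J2=3
add link → L=6 J1=1 J2=3
P@5,4 dof=1 J1 → L=6 J1=2 J2=3
add link → L=7 J1=2 J2=3
P@6,5 dof=1 J1 → L=7 J1=3 J2=3
PS@2,6 dof=2 J2 → L=7 J1=3 J2=4
P@4,3 dof=1 J1 → L=7 J1=4 J2=4
add link → L=8 J1=4 J2=4
add link → L=9 J1=4 J2=4
C@8,1 dof=2 J2 → L=9 J1=4 J2=5
C@7,0 dof=2 J2 → L=9 J1=4 J2=6
add link → L=10 J1=4 J2=6
C@6,9 dof=2 J2 → L=10 J1=4 J2=7
M=3(L−1)−2J1−J2=3·9−2·4−7=12

M = 12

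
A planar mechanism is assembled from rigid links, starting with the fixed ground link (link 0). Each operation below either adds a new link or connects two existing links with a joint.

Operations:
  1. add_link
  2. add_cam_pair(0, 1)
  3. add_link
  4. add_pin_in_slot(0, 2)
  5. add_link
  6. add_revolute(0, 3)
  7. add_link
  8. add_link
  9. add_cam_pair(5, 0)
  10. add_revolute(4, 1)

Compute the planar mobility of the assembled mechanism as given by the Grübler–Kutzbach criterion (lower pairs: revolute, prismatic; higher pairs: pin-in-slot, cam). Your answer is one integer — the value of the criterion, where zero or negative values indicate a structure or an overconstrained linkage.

M = 8

ground; <1,0,0>
#1 <2,0,0>
C:0↔1 J2 <2,0,1>
#2 <3,0,1>
PS:0↔2 J2 <3,0,2>
#3 <4,0,2>
R:0↔3 J1 <4,1,2>
#4 <5,1,2>
#5 <6,1,2>
C:5↔0 J2 <6,1,3>
R:4↔1 J1 <6,2,3>
3×5 − 2×2 − 1×3 = 8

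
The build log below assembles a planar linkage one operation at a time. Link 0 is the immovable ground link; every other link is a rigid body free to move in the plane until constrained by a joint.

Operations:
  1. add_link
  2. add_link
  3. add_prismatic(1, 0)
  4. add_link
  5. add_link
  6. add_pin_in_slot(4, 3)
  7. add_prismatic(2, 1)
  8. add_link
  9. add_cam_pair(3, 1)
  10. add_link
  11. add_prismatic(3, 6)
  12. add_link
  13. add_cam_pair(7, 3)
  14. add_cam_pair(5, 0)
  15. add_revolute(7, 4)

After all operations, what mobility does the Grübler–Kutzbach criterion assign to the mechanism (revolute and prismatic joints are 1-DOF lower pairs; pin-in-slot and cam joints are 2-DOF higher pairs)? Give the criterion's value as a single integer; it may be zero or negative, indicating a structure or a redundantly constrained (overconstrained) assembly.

ground; <1,0,0>
#1 <2,0,0>
#2 <3,0,0>
P:1↔0 J1 <3,1,0>
#3 <4,1,0>
#4 <5,1,0>
PS:4↔3 J2 <5,1,1>
P:2↔1 J1 <5,2,1>
#5 <6,2,1>
C:3↔1 J2 <6,2,2>
#6 <7,2,2>
P:3↔6 J1 <7,3,2>
#7 <8,3,2>
C:7↔3 J2 <8,3,3>
C:5↔0 J2 <8,3,4>
R:7↔4 J1 <8,4,4>
3×7 − 2×4 − 1×4 = 9

M = 9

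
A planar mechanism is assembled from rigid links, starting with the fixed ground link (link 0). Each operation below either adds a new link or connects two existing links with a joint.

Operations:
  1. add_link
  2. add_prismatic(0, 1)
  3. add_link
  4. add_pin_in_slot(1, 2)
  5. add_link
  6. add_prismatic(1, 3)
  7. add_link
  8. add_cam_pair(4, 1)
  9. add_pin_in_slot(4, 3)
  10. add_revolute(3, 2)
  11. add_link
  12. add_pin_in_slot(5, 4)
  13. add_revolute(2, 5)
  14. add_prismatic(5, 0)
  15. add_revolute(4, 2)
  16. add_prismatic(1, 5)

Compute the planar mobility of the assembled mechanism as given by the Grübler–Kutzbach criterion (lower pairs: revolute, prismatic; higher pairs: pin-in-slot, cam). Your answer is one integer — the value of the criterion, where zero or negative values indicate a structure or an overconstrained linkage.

M = -3

[1;0;0] (link 0 is ground)
L+ [2;0;0]
P(0,1)∈J1 [2;1;0]
L+ [3;1;0]
PS(1,2)∈J2 [3;1;1]
L+ [4;1;1]
P(1,3)∈J1 [4;2;1]
L+ [5;2;1]
C(4,1)∈J2 [5;2;2]
PS(4,3)∈J2 [5;2;3]
R(3,2)∈J1 [5;3;3]
L+ [6;3;3]
PS(5,4)∈J2 [6;3;4]
R(2,5)∈J1 [6;4;4]
P(5,0)∈J1 [6;5;4]
R(4,2)∈J1 [6;6;4]
P(1,5)∈J1 [6;7;4]
mobility = 15 − 14 − 4 = -3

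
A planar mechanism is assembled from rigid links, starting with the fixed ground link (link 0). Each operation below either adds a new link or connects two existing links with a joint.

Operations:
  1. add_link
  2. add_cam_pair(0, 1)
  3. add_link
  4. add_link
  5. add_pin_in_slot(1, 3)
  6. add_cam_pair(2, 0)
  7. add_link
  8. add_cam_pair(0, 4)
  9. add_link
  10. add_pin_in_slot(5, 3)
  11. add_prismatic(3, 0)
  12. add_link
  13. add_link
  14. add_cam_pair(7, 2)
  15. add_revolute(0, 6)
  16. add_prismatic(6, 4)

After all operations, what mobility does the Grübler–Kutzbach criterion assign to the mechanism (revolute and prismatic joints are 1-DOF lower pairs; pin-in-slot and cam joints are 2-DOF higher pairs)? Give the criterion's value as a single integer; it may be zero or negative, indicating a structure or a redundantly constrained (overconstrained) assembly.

M = 9

(L,J1,J2)=(1,0,0); link0 fixed
link1: (2,0,0)
C 0-1 [J2]: (2,0,1)
link2: (3,0,1)
link3: (4,0,1)
PS 1-3 [J2]: (4,0,2)
C 2-0 [J2]: (4,0,3)
link4: (5,0,3)
C 0-4 [J2]: (5,0,4)
link5: (6,0,4)
PS 5-3 [J2]: (6,0,5)
P 3-0 [J1]: (6,1,5)
link6: (7,1,5)
link7: (8,1,5)
C 7-2 [J2]: (8,1,6)
R 0-6 [J1]: (8,2,6)
P 6-4 [J1]: (8,3,6)
Grübler: 3·7 − 2·3 − 6 = 9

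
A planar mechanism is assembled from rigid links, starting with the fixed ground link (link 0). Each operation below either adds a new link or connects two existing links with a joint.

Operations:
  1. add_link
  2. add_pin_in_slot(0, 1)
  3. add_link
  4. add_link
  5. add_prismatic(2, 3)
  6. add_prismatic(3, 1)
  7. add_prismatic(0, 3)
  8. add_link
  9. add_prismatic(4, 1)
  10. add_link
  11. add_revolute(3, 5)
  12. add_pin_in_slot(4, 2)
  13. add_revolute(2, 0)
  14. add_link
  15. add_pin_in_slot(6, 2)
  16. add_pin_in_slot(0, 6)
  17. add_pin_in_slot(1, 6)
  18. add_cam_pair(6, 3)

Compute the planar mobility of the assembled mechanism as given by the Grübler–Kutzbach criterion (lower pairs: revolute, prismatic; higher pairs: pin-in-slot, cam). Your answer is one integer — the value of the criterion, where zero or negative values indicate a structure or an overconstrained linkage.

(L,J1,J2)=(1,0,0); link0 fixed
link1: (2,0,0)
PS 0-1 [J2]: (2,0,1)
link2: (3,0,1)
link3: (4,0,1)
P 2-3 [J1]: (4,1,1)
P 3-1 [J1]: (4,2,1)
P 0-3 [J1]: (4,3,1)
link4: (5,3,1)
P 4-1 [J1]: (5,4,1)
link5: (6,4,1)
R 3-5 [J1]: (6,5,1)
PS 4-2 [J2]: (6,5,2)
R 2-0 [J1]: (6,6,2)
link6: (7,6,2)
PS 6-2 [J2]: (7,6,3)
PS 0-6 [J2]: (7,6,4)
PS 1-6 [J2]: (7,6,5)
C 6-3 [J2]: (7,6,6)
Grübler: 3·6 − 2·6 − 6 = 0

M = 0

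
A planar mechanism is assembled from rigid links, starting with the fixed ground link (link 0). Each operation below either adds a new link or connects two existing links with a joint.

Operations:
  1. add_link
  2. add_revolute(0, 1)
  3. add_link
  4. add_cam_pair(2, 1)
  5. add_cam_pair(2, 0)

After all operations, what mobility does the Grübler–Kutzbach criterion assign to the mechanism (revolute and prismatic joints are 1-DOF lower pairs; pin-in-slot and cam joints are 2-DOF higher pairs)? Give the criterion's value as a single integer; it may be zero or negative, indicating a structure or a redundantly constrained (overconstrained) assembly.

L=1 J1=0 J2=0
add link → L=2 J1=0 J2=0
R@0,1 dof=1 J1 → L=2 J1=1 J2=0
add link → L=3 J1=1 J2=0
C@2,1 dof=2 J2 → L=3 J1=1 J2=1
C@2,0 dof=2 J2 → L=3 J1=1 J2=2
M=3(L−1)−2J1−J2=3·2−2·1−2=2

M = 2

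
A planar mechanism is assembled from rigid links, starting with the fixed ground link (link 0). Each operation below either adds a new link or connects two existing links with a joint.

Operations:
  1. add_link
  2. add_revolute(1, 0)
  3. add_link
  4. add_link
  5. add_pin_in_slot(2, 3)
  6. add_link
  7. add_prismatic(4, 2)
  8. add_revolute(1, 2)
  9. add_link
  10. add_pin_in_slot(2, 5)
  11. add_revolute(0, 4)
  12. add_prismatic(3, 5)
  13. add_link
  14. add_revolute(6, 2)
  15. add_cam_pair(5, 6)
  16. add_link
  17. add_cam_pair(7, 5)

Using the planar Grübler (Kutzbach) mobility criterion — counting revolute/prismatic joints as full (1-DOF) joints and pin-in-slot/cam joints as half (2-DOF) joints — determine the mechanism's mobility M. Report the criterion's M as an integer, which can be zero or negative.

M = 5

(L,J1,J2)=(1,0,0); link0 fixed
link1: (2,0,0)
R 1-0 [J1]: (2,1,0)
link2: (3,1,0)
link3: (4,1,0)
PS 2-3 [J2]: (4,1,1)
link4: (5,1,1)
P 4-2 [J1]: (5,2,1)
R 1-2 [J1]: (5,3,1)
link5: (6,3,1)
PS 2-5 [J2]: (6,3,2)
R 0-4 [J1]: (6,4,2)
P 3-5 [J1]: (6,5,2)
link6: (7,5,2)
R 6-2 [J1]: (7,6,2)
C 5-6 [J2]: (7,6,3)
link7: (8,6,3)
C 7-5 [J2]: (8,6,4)
Grübler: 3·7 − 2·6 − 4 = 5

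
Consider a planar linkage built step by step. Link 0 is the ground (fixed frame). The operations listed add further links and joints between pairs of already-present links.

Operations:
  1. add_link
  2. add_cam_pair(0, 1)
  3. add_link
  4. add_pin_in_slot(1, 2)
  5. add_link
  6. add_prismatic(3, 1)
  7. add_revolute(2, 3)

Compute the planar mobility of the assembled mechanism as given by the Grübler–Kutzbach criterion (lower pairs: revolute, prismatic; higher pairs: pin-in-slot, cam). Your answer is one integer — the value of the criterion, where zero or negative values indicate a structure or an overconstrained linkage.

M = 3

link 0 = ground. State L|J1|J2 = 1|0|0
+link1  2|0|0
C(0,1) f=2→J2  2|0|1
+link2  3|0|1
PS(1,2) f=2→J2  3|0|2
+link3  4|0|2
P(3,1) f=1→J1  4|1|2
R(2,3) f=1→J1  4|2|2
M = 3(4−1)−2·2−2 = 9−4−2 = 3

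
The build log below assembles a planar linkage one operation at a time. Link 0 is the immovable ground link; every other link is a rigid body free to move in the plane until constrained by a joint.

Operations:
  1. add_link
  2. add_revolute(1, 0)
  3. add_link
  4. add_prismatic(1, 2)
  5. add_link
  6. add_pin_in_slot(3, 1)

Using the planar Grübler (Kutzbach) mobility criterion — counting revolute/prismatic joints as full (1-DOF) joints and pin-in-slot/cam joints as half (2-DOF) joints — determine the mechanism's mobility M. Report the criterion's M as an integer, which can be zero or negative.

M = 4

L=1 J1=0 J2=0
add link → L=2 J1=0 J2=0
R@1,0 dof=1 J1 → L=2 J1=1 J2=0
add link → L=3 J1=1 J2=0
P@1,2 dof=1 J1 → L=3 J1=2 J2=0
add link → L=4 J1=2 J2=0
PS@3,1 dof=2 J2 → L=4 J1=2 J2=1
M=3(L−1)−2J1−J2=3·3−2·2−1=4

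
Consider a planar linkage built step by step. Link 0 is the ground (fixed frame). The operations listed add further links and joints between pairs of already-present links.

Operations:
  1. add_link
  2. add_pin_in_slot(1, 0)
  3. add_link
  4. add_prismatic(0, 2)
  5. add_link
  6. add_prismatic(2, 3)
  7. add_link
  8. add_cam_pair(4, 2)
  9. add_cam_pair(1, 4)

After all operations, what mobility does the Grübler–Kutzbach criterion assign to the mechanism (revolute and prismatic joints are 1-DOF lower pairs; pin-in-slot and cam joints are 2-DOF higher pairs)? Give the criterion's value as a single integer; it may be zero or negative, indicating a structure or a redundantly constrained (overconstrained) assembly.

[1;0;0] (link 0 is ground)
L+ [2;0;0]
PS(1,0)∈J2 [2;0;1]
L+ [3;0;1]
P(0,2)∈J1 [3;1;1]
L+ [4;1;1]
P(2,3)∈J1 [4;2;1]
L+ [5;2;1]
C(4,2)∈J2 [5;2;2]
C(1,4)∈J2 [5;2;3]
mobility = 12 − 4 − 3 = 5

M = 5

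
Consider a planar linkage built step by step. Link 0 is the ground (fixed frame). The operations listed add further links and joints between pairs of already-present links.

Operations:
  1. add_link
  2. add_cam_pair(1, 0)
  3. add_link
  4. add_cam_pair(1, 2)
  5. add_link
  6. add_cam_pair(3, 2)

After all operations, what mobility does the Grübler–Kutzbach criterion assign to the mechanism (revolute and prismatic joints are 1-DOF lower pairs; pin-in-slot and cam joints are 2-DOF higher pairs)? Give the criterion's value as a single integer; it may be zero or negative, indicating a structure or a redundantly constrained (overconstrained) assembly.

(L,J1,J2)=(1,0,0); link0 fixed
link1: (2,0,0)
C 1-0 [J2]: (2,0,1)
link2: (3,0,1)
C 1-2 [J2]: (3,0,2)
link3: (4,0,2)
C 3-2 [J2]: (4,0,3)
Grübler: 3·3 − 2·0 − 3 = 6

M = 6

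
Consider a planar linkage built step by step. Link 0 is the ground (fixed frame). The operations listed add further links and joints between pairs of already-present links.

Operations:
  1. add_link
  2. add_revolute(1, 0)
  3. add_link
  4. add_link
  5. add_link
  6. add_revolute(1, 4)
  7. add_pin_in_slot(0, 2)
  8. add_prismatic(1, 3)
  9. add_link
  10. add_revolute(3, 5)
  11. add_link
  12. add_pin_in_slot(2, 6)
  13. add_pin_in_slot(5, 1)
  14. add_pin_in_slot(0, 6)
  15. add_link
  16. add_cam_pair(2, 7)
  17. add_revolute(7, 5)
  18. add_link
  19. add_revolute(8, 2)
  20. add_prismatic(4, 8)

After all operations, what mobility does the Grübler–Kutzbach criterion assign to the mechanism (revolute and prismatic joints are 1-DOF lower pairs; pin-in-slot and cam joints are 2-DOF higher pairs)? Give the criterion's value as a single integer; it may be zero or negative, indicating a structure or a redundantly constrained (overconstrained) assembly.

M = 5

ground; <1,0,0>
#1 <2,0,0>
R:1↔0 J1 <2,1,0>
#2 <3,1,0>
#3 <4,1,0>
#4 <5,1,0>
R:1↔4 J1 <5,2,0>
PS:0↔2 J2 <5,2,1>
P:1↔3 J1 <5,3,1>
#5 <6,3,1>
R:3↔5 J1 <6,4,1>
#6 <7,4,1>
PS:2↔6 J2 <7,4,2>
PS:5↔1 J2 <7,4,3>
PS:0↔6 J2 <7,4,4>
#7 <8,4,4>
C:2↔7 J2 <8,4,5>
R:7↔5 J1 <8,5,5>
#8 <9,5,5>
R:8↔2 J1 <9,6,5>
P:4↔8 J1 <9,7,5>
3×8 − 2×7 − 1×5 = 5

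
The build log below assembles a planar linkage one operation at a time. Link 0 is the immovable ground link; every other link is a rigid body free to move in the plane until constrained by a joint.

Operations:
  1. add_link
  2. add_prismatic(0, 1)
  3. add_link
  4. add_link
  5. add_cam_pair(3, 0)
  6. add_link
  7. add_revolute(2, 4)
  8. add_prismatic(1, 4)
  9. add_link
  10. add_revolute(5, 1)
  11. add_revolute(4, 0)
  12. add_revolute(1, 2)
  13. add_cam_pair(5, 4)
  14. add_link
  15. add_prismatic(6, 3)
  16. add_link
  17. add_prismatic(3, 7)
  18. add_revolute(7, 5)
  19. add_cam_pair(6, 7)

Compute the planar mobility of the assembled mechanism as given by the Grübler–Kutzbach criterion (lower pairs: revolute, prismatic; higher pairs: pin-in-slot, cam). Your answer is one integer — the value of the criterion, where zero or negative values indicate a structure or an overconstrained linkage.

(L,J1,J2)=(1,0,0); link0 fixed
link1: (2,0,0)
P 0-1 [J1]: (2,1,0)
link2: (3,1,0)
link3: (4,1,0)
C 3-0 [J2]: (4,1,1)
link4: (5,1,1)
R 2-4 [J1]: (5,2,1)
P 1-4 [J1]: (5,3,1)
link5: (6,3,1)
R 5-1 [J1]: (6,4,1)
R 4-0 [J1]: (6,5,1)
R 1-2 [J1]: (6,6,1)
C 5-4 [J2]: (6,6,2)
link6: (7,6,2)
P 6-3 [J1]: (7,7,2)
link7: (8,7,2)
P 3-7 [J1]: (8,8,2)
R 7-5 [J1]: (8,9,2)
C 6-7 [J2]: (8,9,3)
Grübler: 3·7 − 2·9 − 3 = 0

M = 0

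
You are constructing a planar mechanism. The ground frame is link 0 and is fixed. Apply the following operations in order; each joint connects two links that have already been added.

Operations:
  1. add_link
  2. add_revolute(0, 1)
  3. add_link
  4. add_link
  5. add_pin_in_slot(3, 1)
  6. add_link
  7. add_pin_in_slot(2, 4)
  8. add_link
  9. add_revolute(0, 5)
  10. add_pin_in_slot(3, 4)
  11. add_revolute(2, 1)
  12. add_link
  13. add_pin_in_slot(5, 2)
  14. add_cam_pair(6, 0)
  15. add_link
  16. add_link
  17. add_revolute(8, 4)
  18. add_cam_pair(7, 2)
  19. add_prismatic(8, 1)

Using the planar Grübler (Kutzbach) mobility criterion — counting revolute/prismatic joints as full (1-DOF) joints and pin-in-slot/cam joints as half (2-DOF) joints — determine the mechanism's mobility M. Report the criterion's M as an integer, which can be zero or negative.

M = 8

link 0 = ground. State L|J1|J2 = 1|0|0
+link1  2|0|0
R(0,1) f=1→J1  2|1|0
+link2  3|1|0
+link3  4|1|0
PS(3,1) f=2→J2  4|1|1
+link4  5|1|1
PS(2,4) f=2→J2  5|1|2
+link5  6|1|2
R(0,5) f=1→J1  6|2|2
PS(3,4) f=2→J2  6|2|3
R(2,1) f=1→J1  6|3|3
+link6  7|3|3
PS(5,2) f=2→J2  7|3|4
C(6,0) f=2→J2  7|3|5
+link7  8|3|5
+link8  9|3|5
R(8,4) f=1→J1  9|4|5
C(7,2) f=2→J2  9|4|6
P(8,1) f=1→J1  9|5|6
M = 3(9−1)−2·5−6 = 24−10−6 = 8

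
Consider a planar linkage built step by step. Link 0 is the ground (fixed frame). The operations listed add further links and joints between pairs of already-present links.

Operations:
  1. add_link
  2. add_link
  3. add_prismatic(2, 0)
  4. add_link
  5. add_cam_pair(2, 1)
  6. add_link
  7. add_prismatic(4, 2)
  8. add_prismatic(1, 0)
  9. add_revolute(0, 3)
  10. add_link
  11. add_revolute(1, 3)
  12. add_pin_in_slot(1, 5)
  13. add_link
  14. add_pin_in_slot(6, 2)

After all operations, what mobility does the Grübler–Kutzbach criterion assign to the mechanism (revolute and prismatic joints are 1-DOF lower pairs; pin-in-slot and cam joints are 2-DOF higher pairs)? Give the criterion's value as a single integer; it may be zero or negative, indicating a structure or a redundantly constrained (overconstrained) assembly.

M = 5

(L,J1,J2)=(1,0,0); link0 fixed
link1: (2,0,0)
link2: (3,0,0)
P 2-0 [J1]: (3,1,0)
link3: (4,1,0)
C 2-1 [J2]: (4,1,1)
link4: (5,1,1)
P 4-2 [J1]: (5,2,1)
P 1-0 [J1]: (5,3,1)
R 0-3 [J1]: (5,4,1)
link5: (6,4,1)
R 1-3 [J1]: (6,5,1)
PS 1-5 [J2]: (6,5,2)
link6: (7,5,2)
PS 6-2 [J2]: (7,5,3)
Grübler: 3·6 − 2·5 − 3 = 5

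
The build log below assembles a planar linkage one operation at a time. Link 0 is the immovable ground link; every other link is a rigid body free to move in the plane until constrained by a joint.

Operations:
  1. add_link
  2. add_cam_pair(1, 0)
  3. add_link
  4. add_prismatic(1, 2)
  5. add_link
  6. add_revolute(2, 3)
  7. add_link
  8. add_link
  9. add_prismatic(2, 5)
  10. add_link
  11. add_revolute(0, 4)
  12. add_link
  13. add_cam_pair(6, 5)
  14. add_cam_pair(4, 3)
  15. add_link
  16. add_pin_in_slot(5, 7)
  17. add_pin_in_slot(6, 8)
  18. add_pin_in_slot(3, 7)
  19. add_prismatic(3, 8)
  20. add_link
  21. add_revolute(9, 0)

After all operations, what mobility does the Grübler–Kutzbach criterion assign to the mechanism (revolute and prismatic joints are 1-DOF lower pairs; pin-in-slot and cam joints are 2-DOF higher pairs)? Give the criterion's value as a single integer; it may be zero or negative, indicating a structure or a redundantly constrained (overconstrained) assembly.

M = 9

link 0 = ground. State L|J1|J2 = 1|0|0
+link1  2|0|0
C(1,0) f=2→J2  2|0|1
+link2  3|0|1
P(1,2) f=1→J1  3|1|1
+link3  4|1|1
R(2,3) f=1→J1  4|2|1
+link4  5|2|1
+link5  6|2|1
P(2,5) f=1→J1  6|3|1
+link6  7|3|1
R(0,4) f=1→J1  7|4|1
+link7  8|4|1
C(6,5) f=2→J2  8|4|2
C(4,3) f=2→J2  8|4|3
+link8  9|4|3
PS(5,7) f=2→J2  9|4|4
PS(6,8) f=2→J2  9|4|5
PS(3,7) f=2→J2  9|4|6
P(3,8) f=1→J1  9|5|6
+link9  10|5|6
R(9,0) f=1→J1  10|6|6
M = 3(10−1)−2·6−6 = 27−12−6 = 9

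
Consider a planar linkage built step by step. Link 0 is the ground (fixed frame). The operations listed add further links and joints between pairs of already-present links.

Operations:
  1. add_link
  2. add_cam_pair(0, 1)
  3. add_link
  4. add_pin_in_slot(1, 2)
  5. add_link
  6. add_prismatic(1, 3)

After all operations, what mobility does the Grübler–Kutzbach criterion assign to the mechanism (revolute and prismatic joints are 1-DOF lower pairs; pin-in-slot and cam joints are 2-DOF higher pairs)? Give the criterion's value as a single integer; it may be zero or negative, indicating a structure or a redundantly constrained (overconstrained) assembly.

M = 5

link 0 = ground. State L|J1|J2 = 1|0|0
+link1  2|0|0
C(0,1) f=2→J2  2|0|1
+link2  3|0|1
PS(1,2) f=2→J2  3|0|2
+link3  4|0|2
P(1,3) f=1→J1  4|1|2
M = 3(4−1)−2·1−2 = 9−2−2 = 5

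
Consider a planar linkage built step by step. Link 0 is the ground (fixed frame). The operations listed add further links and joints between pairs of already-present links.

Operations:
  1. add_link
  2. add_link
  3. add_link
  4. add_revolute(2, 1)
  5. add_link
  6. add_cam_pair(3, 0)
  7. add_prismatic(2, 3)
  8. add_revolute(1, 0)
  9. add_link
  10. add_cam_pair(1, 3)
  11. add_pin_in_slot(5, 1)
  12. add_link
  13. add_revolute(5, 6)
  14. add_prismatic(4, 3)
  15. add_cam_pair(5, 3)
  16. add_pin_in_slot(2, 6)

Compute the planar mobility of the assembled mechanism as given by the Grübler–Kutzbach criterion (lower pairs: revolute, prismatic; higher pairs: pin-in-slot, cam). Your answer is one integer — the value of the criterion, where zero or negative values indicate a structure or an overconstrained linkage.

M = 3

ground; <1,0,0>
#1 <2,0,0>
#2 <3,0,0>
#3 <4,0,0>
R:2↔1 J1 <4,1,0>
#4 <5,1,0>
C:3↔0 J2 <5,1,1>
P:2↔3 J1 <5,2,1>
R:1↔0 J1 <5,3,1>
#5 <6,3,1>
C:1↔3 J2 <6,3,2>
PS:5↔1 J2 <6,3,3>
#6 <7,3,3>
R:5↔6 J1 <7,4,3>
P:4↔3 J1 <7,5,3>
C:5↔3 J2 <7,5,4>
PS:2↔6 J2 <7,5,5>
3×6 − 2×5 − 1×5 = 3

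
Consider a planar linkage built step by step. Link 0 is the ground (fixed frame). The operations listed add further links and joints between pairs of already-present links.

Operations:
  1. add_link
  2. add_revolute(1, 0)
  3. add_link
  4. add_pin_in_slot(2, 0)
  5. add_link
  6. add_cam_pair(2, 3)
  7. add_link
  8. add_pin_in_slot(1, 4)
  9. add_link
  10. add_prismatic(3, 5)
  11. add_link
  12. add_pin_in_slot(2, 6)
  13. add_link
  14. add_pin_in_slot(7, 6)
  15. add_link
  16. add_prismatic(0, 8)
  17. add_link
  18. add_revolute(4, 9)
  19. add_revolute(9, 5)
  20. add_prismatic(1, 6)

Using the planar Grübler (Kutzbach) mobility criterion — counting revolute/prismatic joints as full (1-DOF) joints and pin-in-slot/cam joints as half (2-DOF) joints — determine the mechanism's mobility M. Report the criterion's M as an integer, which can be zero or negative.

link 0 = ground. State L|J1|J2 = 1|0|0
+link1  2|0|0
R(1,0) f=1→J1  2|1|0
+link2  3|1|0
PS(2,0) f=2→J2  3|1|1
+link3  4|1|1
C(2,3) f=2→J2  4|1|2
+link4  5|1|2
PS(1,4) f=2→J2  5|1|3
+link5  6|1|3
P(3,5) f=1→J1  6|2|3
+link6  7|2|3
PS(2,6) f=2→J2  7|2|4
+link7  8|2|4
PS(7,6) f=2→J2  8|2|5
+link8  9|2|5
P(0,8) f=1→J1  9|3|5
+link9  10|3|5
R(4,9) f=1→J1  10|4|5
R(9,5) f=1→J1  10|5|5
P(1,6) f=1→J1  10|6|5
M = 3(10−1)−2·6−5 = 27−12−5 = 10

M = 10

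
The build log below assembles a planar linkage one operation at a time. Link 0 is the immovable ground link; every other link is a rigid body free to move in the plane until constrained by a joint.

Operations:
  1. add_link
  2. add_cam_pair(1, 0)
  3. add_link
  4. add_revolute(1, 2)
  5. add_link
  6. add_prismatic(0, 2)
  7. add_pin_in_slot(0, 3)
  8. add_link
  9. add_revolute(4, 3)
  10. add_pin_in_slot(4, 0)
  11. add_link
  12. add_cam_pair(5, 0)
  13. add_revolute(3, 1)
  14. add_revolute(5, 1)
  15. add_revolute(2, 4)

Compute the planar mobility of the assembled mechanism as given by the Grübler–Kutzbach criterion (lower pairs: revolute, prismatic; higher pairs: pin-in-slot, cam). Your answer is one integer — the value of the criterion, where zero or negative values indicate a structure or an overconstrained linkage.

M = -1

link 0 = ground. State L|J1|J2 = 1|0|0
+link1  2|0|0
C(1,0) f=2→J2  2|0|1
+link2  3|0|1
R(1,2) f=1→J1  3|1|1
+link3  4|1|1
P(0,2) f=1→J1  4|2|1
PS(0,3) f=2→J2  4|2|2
+link4  5|2|2
R(4,3) f=1→J1  5|3|2
PS(4,0) f=2→J2  5|3|3
+link5  6|3|3
C(5,0) f=2→J2  6|3|4
R(3,1) f=1→J1  6|4|4
R(5,1) f=1→J1  6|5|4
R(2,4) f=1→J1  6|6|4
M = 3(6−1)−2·6−4 = 15−12−4 = -1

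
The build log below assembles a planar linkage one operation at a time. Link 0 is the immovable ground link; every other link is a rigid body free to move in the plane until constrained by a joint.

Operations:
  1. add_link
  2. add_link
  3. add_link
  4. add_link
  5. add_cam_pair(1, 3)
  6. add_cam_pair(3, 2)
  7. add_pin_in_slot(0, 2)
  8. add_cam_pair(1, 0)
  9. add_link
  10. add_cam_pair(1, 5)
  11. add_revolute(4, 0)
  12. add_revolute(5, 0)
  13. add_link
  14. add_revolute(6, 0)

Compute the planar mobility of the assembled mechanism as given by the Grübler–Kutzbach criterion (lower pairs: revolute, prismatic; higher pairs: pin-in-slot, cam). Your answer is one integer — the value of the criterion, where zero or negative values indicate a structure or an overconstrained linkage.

ground; <1,0,0>
#1 <2,0,0>
#2 <3,0,0>
#3 <4,0,0>
#4 <5,0,0>
C:1↔3 J2 <5,0,1>
C:3↔2 J2 <5,0,2>
PS:0↔2 J2 <5,0,3>
C:1↔0 J2 <5,0,4>
#5 <6,0,4>
C:1↔5 J2 <6,0,5>
R:4↔0 J1 <6,1,5>
R:5↔0 J1 <6,2,5>
#6 <7,2,5>
R:6↔0 J1 <7,3,5>
3×6 − 2×3 − 1×5 = 7

M = 7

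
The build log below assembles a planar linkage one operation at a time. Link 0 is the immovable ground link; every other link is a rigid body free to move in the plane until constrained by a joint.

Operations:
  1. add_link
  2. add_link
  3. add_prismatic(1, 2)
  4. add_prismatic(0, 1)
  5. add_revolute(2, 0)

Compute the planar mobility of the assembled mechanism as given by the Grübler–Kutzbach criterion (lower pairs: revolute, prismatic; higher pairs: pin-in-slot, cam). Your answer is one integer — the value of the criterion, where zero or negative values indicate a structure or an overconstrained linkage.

(L,J1,J2)=(1,0,0); link0 fixed
link1: (2,0,0)
link2: (3,0,0)
P 1-2 [J1]: (3,1,0)
P 0-1 [J1]: (3,2,0)
R 2-0 [J1]: (3,3,0)
Grübler: 3·2 − 2·3 − 0 = 0

M = 0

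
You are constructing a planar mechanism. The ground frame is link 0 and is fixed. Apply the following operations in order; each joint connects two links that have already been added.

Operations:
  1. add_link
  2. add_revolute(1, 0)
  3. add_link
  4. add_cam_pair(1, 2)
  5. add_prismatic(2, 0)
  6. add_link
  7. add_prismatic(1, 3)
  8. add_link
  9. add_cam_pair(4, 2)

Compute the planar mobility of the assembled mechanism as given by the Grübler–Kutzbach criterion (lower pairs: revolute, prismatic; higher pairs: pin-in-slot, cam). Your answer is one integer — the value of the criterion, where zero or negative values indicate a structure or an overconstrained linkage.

[1;0;0] (link 0 is ground)
L+ [2;0;0]
R(1,0)∈J1 [2;1;0]
L+ [3;1;0]
C(1,2)∈J2 [3;1;1]
P(2,0)∈J1 [3;2;1]
L+ [4;2;1]
P(1,3)∈J1 [4;3;1]
L+ [5;3;1]
C(4,2)∈J2 [5;3;2]
mobility = 12 − 6 − 2 = 4

M = 4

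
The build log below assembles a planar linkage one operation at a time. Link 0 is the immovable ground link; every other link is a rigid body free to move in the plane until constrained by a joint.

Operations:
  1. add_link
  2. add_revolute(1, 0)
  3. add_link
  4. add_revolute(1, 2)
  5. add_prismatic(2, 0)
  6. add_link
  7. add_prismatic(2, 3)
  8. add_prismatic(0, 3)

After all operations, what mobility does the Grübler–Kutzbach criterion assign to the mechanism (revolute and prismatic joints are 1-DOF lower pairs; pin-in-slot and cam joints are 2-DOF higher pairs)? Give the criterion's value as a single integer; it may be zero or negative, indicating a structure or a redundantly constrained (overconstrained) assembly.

M = -1

link 0 = ground. State L|J1|J2 = 1|0|0
+link1  2|0|0
R(1,0) f=1→J1  2|1|0
+link2  3|1|0
R(1,2) f=1→J1  3|2|0
P(2,0) f=1→J1  3|3|0
+link3  4|3|0
P(2,3) f=1→J1  4|4|0
P(0,3) f=1→J1  4|5|0
M = 3(4−1)−2·5−0 = 9−10−0 = -1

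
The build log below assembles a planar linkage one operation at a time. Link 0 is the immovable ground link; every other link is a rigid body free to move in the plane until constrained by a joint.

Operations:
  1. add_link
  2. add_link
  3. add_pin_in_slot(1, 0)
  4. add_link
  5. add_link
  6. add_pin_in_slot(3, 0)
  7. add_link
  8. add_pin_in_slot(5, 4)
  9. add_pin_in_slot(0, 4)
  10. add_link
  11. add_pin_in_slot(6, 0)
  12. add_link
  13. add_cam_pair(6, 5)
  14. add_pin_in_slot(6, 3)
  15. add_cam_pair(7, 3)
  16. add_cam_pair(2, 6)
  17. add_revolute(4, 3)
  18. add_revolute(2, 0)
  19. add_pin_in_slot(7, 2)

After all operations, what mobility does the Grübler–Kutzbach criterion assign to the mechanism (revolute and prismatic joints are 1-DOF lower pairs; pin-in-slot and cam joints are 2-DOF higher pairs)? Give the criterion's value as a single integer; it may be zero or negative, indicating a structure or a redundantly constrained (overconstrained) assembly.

(L,J1,J2)=(1,0,0); link0 fixed
link1: (2,0,0)
link2: (3,0,0)
PS 1-0 [J2]: (3,0,1)
link3: (4,0,1)
link4: (5,0,1)
PS 3-0 [J2]: (5,0,2)
link5: (6,0,2)
PS 5-4 [J2]: (6,0,3)
PS 0-4 [J2]: (6,0,4)
link6: (7,0,4)
PS 6-0 [J2]: (7,0,5)
link7: (8,0,5)
C 6-5 [J2]: (8,0,6)
PS 6-3 [J2]: (8,0,7)
C 7-3 [J2]: (8,0,8)
C 2-6 [J2]: (8,0,9)
R 4-3 [J1]: (8,1,9)
R 2-0 [J1]: (8,2,9)
PS 7-2 [J2]: (8,2,10)
Grübler: 3·7 − 2·2 − 10 = 7

M = 7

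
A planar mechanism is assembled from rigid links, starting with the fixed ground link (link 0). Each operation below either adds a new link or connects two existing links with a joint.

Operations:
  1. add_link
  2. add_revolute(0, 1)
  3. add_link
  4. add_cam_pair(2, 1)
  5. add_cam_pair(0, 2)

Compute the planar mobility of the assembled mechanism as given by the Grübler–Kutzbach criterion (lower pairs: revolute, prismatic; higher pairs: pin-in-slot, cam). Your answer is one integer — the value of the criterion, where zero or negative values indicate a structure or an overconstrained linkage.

L=1 J1=0 J2=0
add link → L=2 J1=0 J2=0
R@0,1 dof=1 J1 → L=2 J1=1 J2=0
add link → L=3 J1=1 J2=0
C@2,1 dof=2 J2 → L=3 J1=1 J2=1
C@0,2 dof=2 J2 → L=3 J1=1 J2=2
M=3(L−1)−2J1−J2=3·2−2·1−2=2

M = 2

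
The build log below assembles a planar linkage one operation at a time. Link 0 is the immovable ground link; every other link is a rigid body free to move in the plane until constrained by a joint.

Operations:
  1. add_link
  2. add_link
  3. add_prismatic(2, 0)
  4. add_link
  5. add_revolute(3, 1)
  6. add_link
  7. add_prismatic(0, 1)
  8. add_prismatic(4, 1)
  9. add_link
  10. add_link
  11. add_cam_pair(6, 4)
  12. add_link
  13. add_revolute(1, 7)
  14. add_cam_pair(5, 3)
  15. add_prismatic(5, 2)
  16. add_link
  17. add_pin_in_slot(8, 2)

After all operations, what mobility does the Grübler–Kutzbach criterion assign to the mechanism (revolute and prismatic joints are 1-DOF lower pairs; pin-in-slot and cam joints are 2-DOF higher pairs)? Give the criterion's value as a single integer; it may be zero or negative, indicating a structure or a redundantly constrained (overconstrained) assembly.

ground; <1,0,0>
#1 <2,0,0>
#2 <3,0,0>
P:2↔0 J1 <3,1,0>
#3 <4,1,0>
R:3↔1 J1 <4,2,0>
#4 <5,2,0>
P:0↔1 J1 <5,3,0>
P:4↔1 J1 <5,4,0>
#5 <6,4,0>
#6 <7,4,0>
C:6↔4 J2 <7,4,1>
#7 <8,4,1>
R:1↔7 J1 <8,5,1>
C:5↔3 J2 <8,5,2>
P:5↔2 J1 <8,6,2>
#8 <9,6,2>
PS:8↔2 J2 <9,6,3>
3×8 − 2×6 − 1×3 = 9

M = 9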